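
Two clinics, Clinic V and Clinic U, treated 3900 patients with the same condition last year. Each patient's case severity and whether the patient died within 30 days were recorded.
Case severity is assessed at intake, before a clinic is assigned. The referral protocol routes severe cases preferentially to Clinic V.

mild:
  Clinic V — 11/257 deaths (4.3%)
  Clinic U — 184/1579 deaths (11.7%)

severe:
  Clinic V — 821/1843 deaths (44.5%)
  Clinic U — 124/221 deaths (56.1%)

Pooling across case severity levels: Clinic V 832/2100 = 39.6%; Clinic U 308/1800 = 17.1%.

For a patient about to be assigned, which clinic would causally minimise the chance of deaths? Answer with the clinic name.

Clinic V

Since case severity is a pre-existing factor (not a product of the clinic) and it affects the outcome on its own, it is a confounder. The stratified rates, not the pooled rate, identify the causal effect.
Within each level — mild: 4.3% vs 11.7%; severe: 44.5% vs 56.1% — Clinic V is lower every time.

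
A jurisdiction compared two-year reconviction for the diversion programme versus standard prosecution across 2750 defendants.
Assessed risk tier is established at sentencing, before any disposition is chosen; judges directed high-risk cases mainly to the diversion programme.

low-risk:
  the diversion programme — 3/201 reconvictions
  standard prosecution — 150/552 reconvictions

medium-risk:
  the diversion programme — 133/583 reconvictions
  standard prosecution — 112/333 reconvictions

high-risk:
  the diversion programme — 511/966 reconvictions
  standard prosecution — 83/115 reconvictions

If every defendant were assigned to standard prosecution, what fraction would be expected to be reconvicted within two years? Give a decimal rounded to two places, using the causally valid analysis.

0.47

Since assessed risk tier is a pre-existing factor (not a product of the disposition) and it affects the outcome on its own, it is a confounder. The stratified rates, not the pooled rate, identify the causal effect.
Standardising standard prosecution to the population assessed risk tier mix: 0.274·150/552 + 0.333·112/333 + 0.393·83/115 = 0.470.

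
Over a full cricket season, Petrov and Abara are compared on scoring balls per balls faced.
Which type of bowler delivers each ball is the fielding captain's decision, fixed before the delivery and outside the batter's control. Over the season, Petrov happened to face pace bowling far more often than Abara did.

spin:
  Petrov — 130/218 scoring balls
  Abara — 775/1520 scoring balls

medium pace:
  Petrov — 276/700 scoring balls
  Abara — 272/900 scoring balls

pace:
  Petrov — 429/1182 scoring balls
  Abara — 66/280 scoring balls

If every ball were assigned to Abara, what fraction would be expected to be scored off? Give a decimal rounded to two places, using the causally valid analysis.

Within every bowling type level Petrov has the higher rate, yet pooled Abara does — Simpson's reversal.
Nothing the player does changes bowling type; the imbalance is an allocation artefact. With bowling type also predicting the outcome, the pooled figure is confounded, and the within-stratum comparison is the causal one.
Standardising Abara to the population bowling type mix: 0.362·775/1520 + 0.333·272/900 + 0.305·66/280 = 0.357.

0.36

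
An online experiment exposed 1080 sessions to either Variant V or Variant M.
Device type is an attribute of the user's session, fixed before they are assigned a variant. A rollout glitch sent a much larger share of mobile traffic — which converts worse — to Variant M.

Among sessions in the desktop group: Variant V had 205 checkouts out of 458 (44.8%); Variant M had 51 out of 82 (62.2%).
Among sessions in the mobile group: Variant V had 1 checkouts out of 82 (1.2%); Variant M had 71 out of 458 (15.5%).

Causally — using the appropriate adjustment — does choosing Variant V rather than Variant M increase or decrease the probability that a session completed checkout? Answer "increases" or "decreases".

Variant M is higher inside every device type stratum but Variant V is higher in aggregate. Whether to stratify depends on how device type relates to the variant.
The imbalance in device type arose from how sessions were allocated, not from anything the variant did; and device type independently affects the outcome. The pooled gap is confounded — condition on device type.
Within each level — desktop: 44.8% vs 62.2%; mobile: 1.2% vs 15.5% — Variant M is higher every time.

decreases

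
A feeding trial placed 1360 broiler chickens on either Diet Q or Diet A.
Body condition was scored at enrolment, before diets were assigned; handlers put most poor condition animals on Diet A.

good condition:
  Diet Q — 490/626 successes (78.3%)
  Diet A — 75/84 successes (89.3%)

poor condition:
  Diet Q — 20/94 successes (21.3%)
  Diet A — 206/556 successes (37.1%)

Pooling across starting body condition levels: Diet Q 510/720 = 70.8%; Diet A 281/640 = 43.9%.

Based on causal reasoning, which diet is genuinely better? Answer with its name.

Diet A

Within every starting body condition level Diet A has the higher rate, yet pooled Diet Q does — Simpson's reversal.
Since starting body condition is a pre-existing factor (not a product of the diet) and it affects the outcome on its own, it is a confounder. The stratified rates, not the pooled rate, identify the causal effect.
Within each level — good condition: 78.3% vs 89.3%; poor condition: 21.3% vs 37.1% — Diet A is higher every time.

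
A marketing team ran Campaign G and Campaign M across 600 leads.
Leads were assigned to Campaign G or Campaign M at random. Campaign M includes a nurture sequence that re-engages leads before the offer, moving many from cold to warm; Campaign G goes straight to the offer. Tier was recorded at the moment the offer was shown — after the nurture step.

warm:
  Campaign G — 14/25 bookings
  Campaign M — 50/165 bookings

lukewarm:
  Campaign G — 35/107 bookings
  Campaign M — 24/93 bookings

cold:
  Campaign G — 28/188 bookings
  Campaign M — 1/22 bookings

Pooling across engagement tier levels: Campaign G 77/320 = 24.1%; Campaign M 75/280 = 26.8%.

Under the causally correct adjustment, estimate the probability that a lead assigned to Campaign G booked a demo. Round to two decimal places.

The distribution of engagement tier is itself part of what the campaign does — it is an intermediate outcome. Holding it fixed would remove that part of the effect; the total effect is the pooled difference.
So P(outcome | do(Campaign G)) is just the pooled rate for Campaign G: 77/320 = 0.241.

0.24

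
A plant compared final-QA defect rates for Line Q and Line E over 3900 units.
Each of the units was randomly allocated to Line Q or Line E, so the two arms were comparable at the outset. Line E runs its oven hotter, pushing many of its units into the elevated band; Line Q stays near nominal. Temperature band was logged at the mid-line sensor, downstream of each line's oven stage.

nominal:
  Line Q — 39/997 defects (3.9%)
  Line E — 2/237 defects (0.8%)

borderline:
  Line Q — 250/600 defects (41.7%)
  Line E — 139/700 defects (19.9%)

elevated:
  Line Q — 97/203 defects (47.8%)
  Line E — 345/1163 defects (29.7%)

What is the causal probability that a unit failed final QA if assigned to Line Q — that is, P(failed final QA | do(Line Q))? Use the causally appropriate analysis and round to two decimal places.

0.21

Because the line influences in-process temperature band, in-process temperature band is a post-treatment mediator, not a confounder. Stratifying on it would bias the estimate; the causal effect is the crude pooled difference.
So P(outcome | do(Line Q)) is just the pooled rate for Line Q: 386/1800 = 0.214.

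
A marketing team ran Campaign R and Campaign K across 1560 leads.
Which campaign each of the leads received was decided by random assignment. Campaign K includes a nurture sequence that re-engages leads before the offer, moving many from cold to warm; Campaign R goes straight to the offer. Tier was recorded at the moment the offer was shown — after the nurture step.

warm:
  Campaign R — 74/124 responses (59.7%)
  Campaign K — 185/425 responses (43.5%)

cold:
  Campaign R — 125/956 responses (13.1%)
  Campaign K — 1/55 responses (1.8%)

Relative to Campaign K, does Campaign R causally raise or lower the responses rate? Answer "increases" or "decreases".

decreases

Campaign R is higher inside every engagement tier stratum but Campaign K is higher in aggregate. Whether to stratify depends on how engagement tier relates to the campaign.
Engagement tier here is a post-treatment variable shaped by the campaign; conditioning on it would introduce bias rather than remove it. The overall comparison is the causal one.
Pooled: Campaign R 18.4% vs Campaign K 38.8%; Campaign K is higher overall.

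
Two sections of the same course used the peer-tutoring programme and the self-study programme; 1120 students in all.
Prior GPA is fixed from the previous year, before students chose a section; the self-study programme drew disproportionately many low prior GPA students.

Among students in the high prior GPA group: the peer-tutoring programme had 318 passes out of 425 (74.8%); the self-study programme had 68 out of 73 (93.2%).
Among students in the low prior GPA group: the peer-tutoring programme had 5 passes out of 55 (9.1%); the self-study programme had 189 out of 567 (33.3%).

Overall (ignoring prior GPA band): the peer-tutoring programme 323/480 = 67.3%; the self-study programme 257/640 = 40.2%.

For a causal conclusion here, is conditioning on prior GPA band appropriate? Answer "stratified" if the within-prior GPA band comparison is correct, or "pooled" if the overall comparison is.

stratified

Prior GPA band is set before the teaching method has any effect — it is not caused by the teaching method — and it independently drives the outcome. That makes it a confounder, so the causal comparison is within prior GPA band levels.
Within each level — high prior GPA: 74.8% vs 93.2%; low prior GPA: 9.1% vs 33.3% — the self-study programme is higher every time.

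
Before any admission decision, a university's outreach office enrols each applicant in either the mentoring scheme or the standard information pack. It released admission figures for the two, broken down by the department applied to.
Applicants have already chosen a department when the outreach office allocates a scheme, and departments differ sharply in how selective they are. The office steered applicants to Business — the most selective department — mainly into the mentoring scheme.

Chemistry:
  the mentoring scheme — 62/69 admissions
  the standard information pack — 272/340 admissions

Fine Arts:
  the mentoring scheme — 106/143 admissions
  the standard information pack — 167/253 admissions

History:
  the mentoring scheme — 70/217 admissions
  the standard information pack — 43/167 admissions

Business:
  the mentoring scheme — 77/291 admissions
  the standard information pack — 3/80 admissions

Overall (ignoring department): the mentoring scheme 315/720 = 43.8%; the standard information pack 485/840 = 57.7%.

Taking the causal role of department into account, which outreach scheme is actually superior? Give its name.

The stratified and pooled comparisons disagree (the mentoring scheme wins within each department; the standard information pack wins overall), so the answer turns on the causal role of department.
Here department is a common cause — it drives both which outreach scheme a case falls under and the outcome. The crude comparison mixes populations; the stratum-specific rates are the causally relevant ones.
Within each level — Chemistry: 89.9% vs 80.0%; Fine Arts: 74.1% vs 66.0%; History: 32.3% vs 25.7%; Business: 26.5% vs 3.8% — the mentoring scheme is higher every time.

the mentoring scheme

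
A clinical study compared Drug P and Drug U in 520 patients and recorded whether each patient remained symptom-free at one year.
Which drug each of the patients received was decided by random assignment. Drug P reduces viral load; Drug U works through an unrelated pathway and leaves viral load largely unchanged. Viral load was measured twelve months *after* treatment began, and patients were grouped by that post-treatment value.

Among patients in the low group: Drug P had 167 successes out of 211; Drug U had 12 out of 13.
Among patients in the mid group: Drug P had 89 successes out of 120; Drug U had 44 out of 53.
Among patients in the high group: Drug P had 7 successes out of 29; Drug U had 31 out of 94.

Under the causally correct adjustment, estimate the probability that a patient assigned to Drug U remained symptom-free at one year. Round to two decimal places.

0.54

The viral load-specific comparison favours Drug U throughout, but the pooled figures favour Drug P. The question is whether to condition on viral load.
Because the drug influences viral load, viral load is a post-treatment mediator, not a confounder. Stratifying on it would bias the estimate; the causal effect is the crude pooled difference.
So P(outcome | do(Drug U)) is just the pooled rate for Drug U: 87/160 = 0.544.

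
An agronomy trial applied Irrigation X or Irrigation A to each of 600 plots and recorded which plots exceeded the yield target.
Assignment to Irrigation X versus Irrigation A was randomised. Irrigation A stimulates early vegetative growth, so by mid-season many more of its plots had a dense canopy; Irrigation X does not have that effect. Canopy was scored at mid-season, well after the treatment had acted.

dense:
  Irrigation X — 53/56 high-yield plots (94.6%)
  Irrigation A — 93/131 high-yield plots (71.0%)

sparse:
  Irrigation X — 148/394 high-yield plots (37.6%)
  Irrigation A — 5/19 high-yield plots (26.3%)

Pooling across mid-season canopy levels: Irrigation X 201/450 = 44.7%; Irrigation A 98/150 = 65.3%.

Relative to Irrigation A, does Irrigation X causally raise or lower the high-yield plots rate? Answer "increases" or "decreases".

Mid-season canopy is downstream of the irrigation. One should not condition on a consequence of treatment, so the overall rates are the right comparison.
Pooled: Irrigation X 44.7% vs Irrigation A 65.3%; Irrigation A is higher overall.

decreases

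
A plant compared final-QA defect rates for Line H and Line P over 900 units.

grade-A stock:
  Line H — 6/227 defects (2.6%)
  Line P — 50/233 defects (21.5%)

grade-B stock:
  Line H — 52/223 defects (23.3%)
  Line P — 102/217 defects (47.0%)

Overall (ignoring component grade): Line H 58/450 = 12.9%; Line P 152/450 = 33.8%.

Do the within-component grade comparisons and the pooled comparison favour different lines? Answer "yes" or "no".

no

Within each component grade level (grade-A stock 2.6% vs 21.5%; grade-B stock 23.3% vs 47.0%), Line H has the lower rate every time. Pooled: 12.9% vs 33.8% — Line H has the lower rate overall. They agree.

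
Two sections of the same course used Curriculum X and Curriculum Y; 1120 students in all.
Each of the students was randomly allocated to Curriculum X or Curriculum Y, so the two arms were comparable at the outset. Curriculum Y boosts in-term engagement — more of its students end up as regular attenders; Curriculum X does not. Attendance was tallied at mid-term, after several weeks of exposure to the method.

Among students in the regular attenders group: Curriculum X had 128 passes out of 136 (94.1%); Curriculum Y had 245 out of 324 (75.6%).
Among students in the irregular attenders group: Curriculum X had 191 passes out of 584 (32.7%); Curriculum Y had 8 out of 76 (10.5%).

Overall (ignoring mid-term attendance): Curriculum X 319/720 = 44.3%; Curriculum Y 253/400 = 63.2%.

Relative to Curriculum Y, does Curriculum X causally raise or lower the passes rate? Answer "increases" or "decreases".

Because the teaching method influences mid-term attendance, mid-term attendance is a post-treatment mediator, not a confounder. Stratifying on it would bias the estimate; the causal effect is the crude pooled difference.
Pooled: Curriculum X 44.3% vs Curriculum Y 63.2%; Curriculum Y is higher overall.

decreases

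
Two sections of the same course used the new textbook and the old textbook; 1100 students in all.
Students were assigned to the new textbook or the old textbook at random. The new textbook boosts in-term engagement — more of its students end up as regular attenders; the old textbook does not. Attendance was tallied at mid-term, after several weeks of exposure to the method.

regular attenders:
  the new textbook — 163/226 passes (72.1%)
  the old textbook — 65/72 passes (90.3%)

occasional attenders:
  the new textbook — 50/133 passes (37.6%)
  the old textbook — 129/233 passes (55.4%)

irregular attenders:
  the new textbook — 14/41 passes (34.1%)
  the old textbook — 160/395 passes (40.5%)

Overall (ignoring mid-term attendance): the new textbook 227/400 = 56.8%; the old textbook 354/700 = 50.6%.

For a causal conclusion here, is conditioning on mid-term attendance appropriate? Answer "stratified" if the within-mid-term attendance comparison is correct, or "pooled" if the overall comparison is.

pooled

the old textbook is higher inside every mid-term attendance stratum but the new textbook is higher in aggregate. Whether to stratify depends on how mid-term attendance relates to the teaching method.
Stratifying would compare teaching methods among students the teaching methods themselves sorted into mid-term attendance groups — a form of selection on an intermediate. The unconditioned pooled rates give the total causal effect.
Pooled: the new textbook 56.8% vs the old textbook 50.6%; the new textbook is higher overall.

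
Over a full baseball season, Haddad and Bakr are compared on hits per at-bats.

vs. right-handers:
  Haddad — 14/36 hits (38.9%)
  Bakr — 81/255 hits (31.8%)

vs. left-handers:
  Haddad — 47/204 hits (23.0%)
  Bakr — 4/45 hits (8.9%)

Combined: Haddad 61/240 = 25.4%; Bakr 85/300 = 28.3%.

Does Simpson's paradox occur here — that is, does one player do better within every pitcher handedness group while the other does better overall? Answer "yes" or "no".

yes

Within each pitcher handedness level (vs. right-handers 38.9% vs 31.8%; vs. left-handers 23.0% vs 8.9%), Haddad has the higher rate every time. Pooled: 25.4% vs 28.3% — Bakr has the higher rate overall. The two comparisons disagree.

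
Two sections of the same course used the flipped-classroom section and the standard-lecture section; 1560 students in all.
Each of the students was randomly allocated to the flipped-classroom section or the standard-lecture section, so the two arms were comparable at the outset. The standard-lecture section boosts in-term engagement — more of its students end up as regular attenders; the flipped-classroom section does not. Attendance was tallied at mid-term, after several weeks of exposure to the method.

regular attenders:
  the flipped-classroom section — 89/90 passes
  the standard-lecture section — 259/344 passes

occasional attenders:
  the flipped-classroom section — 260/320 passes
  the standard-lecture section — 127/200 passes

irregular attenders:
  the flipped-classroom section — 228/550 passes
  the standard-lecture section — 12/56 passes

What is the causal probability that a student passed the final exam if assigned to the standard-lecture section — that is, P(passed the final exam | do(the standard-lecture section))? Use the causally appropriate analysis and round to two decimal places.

0.66

Within every mid-term attendance level the flipped-classroom section has the higher rate, yet pooled the standard-lecture section does — Simpson's reversal.
Because the teaching method influences mid-term attendance, mid-term attendance is a post-treatment mediator, not a confounder. Stratifying on it would bias the estimate; the causal effect is the crude pooled difference.
So P(outcome | do(the standard-lecture section)) is just the pooled rate for the standard-lecture section: 398/600 = 0.663.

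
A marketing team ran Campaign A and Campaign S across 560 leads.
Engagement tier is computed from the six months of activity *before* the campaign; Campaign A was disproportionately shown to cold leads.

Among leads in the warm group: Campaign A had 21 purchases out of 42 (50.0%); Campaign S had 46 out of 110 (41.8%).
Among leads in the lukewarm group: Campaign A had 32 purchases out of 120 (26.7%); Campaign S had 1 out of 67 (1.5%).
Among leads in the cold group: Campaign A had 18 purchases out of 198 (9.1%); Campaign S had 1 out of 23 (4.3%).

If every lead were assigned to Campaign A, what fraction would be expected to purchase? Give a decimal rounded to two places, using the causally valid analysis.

0.26

The imbalance in engagement tier arose from how leads were allocated, not from anything the campaign did; and engagement tier independently affects the outcome. The pooled gap is confounded — condition on engagement tier.
Standardising Campaign A to the population engagement tier mix: 0.271·21/42 + 0.334·32/120 + 0.395·18/198 = 0.261.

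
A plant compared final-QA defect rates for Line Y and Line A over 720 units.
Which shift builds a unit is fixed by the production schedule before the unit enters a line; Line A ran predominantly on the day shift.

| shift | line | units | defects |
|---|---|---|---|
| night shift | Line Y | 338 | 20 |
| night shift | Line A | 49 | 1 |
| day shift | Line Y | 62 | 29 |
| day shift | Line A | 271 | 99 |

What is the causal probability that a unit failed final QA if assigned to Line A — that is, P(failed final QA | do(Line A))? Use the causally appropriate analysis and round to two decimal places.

0.18

The imbalance in shift arose from how units were allocated, not from anything the line did; and shift independently affects the outcome. The pooled gap is confounded — condition on shift.
Standardising Line A to the population shift mix: 0.537·1/49 + 0.463·99/271 = 0.180.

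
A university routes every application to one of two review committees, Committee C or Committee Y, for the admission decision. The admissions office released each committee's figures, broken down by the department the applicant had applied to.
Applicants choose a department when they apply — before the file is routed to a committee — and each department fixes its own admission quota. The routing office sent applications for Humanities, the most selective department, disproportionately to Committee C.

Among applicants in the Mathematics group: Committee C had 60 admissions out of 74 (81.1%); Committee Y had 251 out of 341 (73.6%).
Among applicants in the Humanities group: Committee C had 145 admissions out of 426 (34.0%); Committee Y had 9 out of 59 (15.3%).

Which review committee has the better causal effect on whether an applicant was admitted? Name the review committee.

Committee C

The department-specific comparison favours Committee C throughout, but the pooled figures favour Committee Y. The question is whether to condition on department.
Here department is a common cause — it drives both which review committee a case falls under and the outcome. The crude comparison mixes populations; the stratum-specific rates are the causally relevant ones.
Within each level — Mathematics: 81.1% vs 73.6%; Humanities: 34.0% vs 15.3% — Committee C is higher every time.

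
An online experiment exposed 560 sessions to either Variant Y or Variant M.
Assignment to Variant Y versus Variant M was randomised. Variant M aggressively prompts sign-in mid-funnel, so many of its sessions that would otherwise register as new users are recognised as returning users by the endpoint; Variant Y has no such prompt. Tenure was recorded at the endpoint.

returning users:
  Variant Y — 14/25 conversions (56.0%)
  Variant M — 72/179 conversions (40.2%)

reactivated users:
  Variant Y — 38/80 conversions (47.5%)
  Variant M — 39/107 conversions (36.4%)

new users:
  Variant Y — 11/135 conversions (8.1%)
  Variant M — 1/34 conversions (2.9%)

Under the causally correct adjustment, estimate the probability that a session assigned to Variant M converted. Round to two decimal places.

The stratified and pooled comparisons disagree (Variant Y wins within each user tenure; Variant M wins overall), so the answer turns on the causal role of user tenure.
User tenure here is a post-treatment variable shaped by the variant; conditioning on it would introduce bias rather than remove it. The overall comparison is the causal one.
So P(outcome | do(Variant M)) is just the pooled rate for Variant M: 112/320 = 0.350.

0.35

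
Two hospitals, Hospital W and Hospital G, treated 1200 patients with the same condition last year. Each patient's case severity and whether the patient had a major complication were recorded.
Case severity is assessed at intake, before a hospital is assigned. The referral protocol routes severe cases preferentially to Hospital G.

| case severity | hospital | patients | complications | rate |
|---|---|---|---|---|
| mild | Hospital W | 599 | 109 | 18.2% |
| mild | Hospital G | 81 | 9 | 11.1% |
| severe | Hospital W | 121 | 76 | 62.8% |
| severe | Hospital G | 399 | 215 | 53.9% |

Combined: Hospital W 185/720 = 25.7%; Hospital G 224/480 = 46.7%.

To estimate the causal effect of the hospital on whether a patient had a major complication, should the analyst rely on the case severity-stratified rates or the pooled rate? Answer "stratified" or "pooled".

stratified

Case severity differs across hospitals for reasons unrelated to any effect of the hospital itself, and it separately predicts the outcome — a classic confounder. We must compare within case severity levels.
Within each level — mild: 18.2% vs 11.1%; severe: 62.8% vs 53.9% — Hospital G is lower every time.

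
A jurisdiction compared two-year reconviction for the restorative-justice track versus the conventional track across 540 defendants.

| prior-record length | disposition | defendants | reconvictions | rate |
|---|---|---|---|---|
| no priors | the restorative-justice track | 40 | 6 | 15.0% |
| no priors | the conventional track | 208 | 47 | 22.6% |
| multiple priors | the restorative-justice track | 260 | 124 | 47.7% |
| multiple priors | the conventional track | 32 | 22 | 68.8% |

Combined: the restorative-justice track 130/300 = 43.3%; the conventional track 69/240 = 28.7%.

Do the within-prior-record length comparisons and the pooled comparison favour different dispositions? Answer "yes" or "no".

Within each prior-record length level (no priors 15.0% vs 22.6%; multiple priors 47.7% vs 68.8%), the restorative-justice track has the lower rate every time. Pooled: 43.3% vs 28.7% — the conventional track has the lower rate overall. The two comparisons disagree.

yes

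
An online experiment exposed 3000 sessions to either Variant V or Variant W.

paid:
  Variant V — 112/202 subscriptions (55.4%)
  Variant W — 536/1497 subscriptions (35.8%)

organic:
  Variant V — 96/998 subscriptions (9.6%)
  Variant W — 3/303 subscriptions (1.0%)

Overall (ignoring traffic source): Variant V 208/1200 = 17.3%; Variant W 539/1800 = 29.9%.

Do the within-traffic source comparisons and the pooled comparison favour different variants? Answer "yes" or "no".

yes

Within each traffic source level (paid 55.4% vs 35.8%; organic 9.6% vs 1.0%), Variant V has the higher rate every time. Pooled: 17.3% vs 29.9% — Variant W has the higher rate overall. The two comparisons disagree.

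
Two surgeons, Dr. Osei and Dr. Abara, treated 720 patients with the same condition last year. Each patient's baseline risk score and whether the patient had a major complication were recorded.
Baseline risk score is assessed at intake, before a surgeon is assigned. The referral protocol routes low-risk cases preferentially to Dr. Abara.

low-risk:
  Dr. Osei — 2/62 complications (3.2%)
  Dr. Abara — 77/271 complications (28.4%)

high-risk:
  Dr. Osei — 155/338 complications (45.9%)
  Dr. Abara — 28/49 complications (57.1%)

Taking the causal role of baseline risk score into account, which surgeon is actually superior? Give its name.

Dr. Osei

Baseline risk score differs across surgeons for reasons unrelated to any effect of the surgeon itself, and it separately predicts the outcome — a classic confounder. We must compare within baseline risk score levels.
Within each level — low-risk: 3.2% vs 28.4%; high-risk: 45.9% vs 57.1% — Dr. Osei is lower every time.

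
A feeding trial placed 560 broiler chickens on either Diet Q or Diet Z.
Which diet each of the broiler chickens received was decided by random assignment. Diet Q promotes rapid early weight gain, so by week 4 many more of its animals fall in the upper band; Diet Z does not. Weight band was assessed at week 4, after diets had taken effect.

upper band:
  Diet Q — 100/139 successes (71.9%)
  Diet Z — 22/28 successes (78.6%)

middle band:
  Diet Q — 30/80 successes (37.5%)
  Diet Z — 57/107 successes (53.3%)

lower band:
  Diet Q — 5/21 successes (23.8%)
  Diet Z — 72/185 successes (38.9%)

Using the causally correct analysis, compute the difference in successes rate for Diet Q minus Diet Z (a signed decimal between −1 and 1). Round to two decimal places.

+0.09

The stratified and pooled comparisons disagree (Diet Z wins within each week-4 weight band; Diet Q wins overall), so the answer turns on the causal role of week-4 weight band.
Week-4 weight band is downstream of the diet. One should not condition on a consequence of treatment, so the overall rates are the right comparison.
The causal difference is the pooled difference: 0.562 − 0.472 = +0.091.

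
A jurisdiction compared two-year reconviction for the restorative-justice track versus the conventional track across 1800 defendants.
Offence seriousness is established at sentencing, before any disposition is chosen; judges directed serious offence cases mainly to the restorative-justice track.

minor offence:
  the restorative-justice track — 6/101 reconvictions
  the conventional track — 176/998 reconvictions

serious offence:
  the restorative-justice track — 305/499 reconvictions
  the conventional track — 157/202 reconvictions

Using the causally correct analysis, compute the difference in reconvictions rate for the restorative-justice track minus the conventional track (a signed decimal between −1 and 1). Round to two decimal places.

-0.14

Within every offence seriousness level the restorative-justice track has the lower rate, yet pooled the conventional track does — Simpson's reversal.
Here offence seriousness is a common cause — it drives both which disposition a case falls under and the outcome. The crude comparison mixes populations; the stratum-specific rates are the causally relevant ones.
Adjusting over the population distribution of offence seriousness: 0.611·(0.059−0.176) + 0.389·(0.611−0.777) = -0.136.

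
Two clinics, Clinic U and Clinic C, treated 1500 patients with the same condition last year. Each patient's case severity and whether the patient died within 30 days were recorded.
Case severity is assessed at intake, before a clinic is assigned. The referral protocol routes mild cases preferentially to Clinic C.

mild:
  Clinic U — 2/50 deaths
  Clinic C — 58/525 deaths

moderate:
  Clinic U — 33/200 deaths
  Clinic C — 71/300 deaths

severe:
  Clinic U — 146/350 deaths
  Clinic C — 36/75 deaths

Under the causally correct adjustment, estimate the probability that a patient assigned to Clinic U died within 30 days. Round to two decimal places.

0.19

The imbalance in case severity arose from how patients were allocated, not from anything the clinic did; and case severity independently affects the outcome. The pooled gap is confounded — condition on case severity.
Standardising Clinic U to the population case severity mix: 0.383·2/50 + 0.333·33/200 + 0.283·146/350 = 0.189.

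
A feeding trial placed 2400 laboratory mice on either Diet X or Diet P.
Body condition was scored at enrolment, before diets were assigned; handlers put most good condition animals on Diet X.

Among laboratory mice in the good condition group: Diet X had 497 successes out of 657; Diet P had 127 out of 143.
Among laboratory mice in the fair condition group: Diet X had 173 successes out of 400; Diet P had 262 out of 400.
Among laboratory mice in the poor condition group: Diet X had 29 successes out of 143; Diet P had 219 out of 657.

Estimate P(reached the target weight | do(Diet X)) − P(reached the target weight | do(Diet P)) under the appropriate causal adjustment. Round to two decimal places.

Diet P is higher inside every starting body condition stratum but Diet X is higher in aggregate. Whether to stratify depends on how starting body condition relates to the diet.
The imbalance in starting body condition arose from how laboratory mice were allocated, not from anything the diet did; and starting body condition independently affects the outcome. The pooled gap is confounded — condition on starting body condition.
Adjusting over the population distribution of starting body condition: 0.333·(0.756−0.888) + 0.333·(0.432−0.655) + 0.333·(0.203−0.333) = -0.162.

-0.16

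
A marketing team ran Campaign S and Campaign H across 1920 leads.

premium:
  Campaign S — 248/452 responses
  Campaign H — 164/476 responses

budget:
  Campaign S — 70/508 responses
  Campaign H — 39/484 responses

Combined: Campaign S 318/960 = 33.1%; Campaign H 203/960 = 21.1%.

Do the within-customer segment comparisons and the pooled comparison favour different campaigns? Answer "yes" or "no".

Within each customer segment level (premium 54.9% vs 34.5%; budget 13.8% vs 8.1%), Campaign S has the higher rate every time. Pooled: 33.1% vs 21.1% — Campaign S has the higher rate overall. They agree.

no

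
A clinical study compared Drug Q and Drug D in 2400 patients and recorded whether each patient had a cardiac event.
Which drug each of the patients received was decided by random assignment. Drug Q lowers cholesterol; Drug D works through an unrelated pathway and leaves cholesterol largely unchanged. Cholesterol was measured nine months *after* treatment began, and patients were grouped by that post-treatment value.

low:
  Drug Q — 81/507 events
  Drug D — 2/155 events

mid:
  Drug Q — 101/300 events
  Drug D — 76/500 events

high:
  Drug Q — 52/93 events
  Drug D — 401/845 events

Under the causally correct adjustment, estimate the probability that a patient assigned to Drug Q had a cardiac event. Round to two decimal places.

0.26

Within every cholesterol level Drug D has the lower rate, yet pooled Drug Q does — Simpson's reversal.
The distribution of cholesterol is itself part of what the drug does — it is an intermediate outcome. Holding it fixed would remove that part of the effect; the total effect is the pooled difference.
So P(outcome | do(Drug Q)) is just the pooled rate for Drug Q: 234/900 = 0.260.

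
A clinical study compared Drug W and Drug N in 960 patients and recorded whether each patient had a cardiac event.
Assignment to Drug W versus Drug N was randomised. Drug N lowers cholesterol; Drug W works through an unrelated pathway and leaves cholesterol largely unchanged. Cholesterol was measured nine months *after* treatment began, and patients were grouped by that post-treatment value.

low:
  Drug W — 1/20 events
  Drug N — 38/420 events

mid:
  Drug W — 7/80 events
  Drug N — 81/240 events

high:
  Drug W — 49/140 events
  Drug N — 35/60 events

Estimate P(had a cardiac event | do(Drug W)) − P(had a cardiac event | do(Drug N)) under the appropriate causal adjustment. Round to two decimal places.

The distribution of cholesterol is itself part of what the drug does — it is an intermediate outcome. Holding it fixed would remove that part of the effect; the total effect is the pooled difference.
The causal difference is the pooled difference: 0.237 − 0.214 = +0.024.

+0.02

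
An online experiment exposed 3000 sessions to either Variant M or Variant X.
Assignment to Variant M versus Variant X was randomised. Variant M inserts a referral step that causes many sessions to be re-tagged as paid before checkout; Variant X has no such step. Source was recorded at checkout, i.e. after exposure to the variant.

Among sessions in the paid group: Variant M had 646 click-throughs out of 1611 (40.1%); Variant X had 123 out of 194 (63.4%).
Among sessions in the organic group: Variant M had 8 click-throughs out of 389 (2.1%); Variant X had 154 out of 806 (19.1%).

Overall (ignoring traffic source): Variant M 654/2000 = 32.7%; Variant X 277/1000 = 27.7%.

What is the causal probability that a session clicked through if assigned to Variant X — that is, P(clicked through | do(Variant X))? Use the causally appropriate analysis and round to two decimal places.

Because the variant influences traffic source, traffic source is a post-treatment mediator, not a confounder. Stratifying on it would bias the estimate; the causal effect is the crude pooled difference.
So P(outcome | do(Variant X)) is just the pooled rate for Variant X: 277/1000 = 0.277.

0.28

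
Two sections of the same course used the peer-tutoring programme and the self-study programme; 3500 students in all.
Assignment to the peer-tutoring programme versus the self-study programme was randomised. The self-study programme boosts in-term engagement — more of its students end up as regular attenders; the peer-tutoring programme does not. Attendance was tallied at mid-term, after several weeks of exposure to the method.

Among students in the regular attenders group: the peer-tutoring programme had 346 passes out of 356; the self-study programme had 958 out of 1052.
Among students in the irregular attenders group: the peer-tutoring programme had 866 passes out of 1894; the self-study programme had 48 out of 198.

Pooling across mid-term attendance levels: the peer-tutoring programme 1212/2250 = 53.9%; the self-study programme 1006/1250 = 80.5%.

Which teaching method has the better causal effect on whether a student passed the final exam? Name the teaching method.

Mid-term attendance is downstream of the teaching method. One should not condition on a consequence of treatment, so the overall rates are the right comparison.
Pooled: the peer-tutoring programme 53.9% vs the self-study programme 80.5%; the self-study programme is higher overall.

the self-study programme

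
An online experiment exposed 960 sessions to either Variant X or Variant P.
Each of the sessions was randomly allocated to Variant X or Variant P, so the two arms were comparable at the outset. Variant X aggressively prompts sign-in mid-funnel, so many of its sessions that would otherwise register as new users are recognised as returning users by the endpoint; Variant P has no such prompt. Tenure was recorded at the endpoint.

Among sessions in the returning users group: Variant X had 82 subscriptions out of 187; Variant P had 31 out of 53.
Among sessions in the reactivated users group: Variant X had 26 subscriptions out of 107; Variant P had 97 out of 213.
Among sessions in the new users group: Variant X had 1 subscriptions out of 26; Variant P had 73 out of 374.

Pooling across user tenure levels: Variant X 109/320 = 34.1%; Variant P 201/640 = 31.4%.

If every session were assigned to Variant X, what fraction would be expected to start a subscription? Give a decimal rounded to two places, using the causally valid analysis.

0.34

The stratified and pooled comparisons disagree (Variant P wins within each user tenure; Variant X wins overall), so the answer turns on the causal role of user tenure.
User tenure lies on the pathway variant → user tenure → outcome, so adjusting for it blocks the indirect effect. For the total causal effect of variant, use the unadjusted pooled rates.
So P(outcome | do(Variant X)) is just the pooled rate for Variant X: 109/320 = 0.341.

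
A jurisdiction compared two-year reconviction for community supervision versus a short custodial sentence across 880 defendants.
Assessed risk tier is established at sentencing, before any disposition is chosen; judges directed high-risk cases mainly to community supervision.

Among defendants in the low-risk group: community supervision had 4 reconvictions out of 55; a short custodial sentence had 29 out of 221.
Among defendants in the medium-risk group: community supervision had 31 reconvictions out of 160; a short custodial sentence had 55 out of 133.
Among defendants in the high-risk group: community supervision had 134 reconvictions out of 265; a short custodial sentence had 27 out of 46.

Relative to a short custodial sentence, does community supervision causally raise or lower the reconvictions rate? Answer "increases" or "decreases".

decreases

Here assessed risk tier is a common cause — it drives both which disposition a case falls under and the outcome. The crude comparison mixes populations; the stratum-specific rates are the causally relevant ones.
Within each level — low-risk: 7.3% vs 13.1%; medium-risk: 19.4% vs 41.4%; high-risk: 50.6% vs 58.7% — community supervision is lower every time.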